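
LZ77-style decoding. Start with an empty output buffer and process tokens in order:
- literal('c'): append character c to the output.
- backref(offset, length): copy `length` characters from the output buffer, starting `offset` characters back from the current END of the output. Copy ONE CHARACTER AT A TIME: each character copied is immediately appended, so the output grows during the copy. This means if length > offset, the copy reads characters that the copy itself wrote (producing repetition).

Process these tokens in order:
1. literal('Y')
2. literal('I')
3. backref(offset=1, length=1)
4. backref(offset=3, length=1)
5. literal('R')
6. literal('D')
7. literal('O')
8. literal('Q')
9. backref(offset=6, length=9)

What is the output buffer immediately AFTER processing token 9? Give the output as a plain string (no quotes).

Token 1: literal('Y'). Output: "Y"
Token 2: literal('I'). Output: "YI"
Token 3: backref(off=1, len=1). Copied 'I' from pos 1. Output: "YII"
Token 4: backref(off=3, len=1). Copied 'Y' from pos 0. Output: "YIIY"
Token 5: literal('R'). Output: "YIIYR"
Token 6: literal('D'). Output: "YIIYRD"
Token 7: literal('O'). Output: "YIIYRDO"
Token 8: literal('Q'). Output: "YIIYRDOQ"
Token 9: backref(off=6, len=9) (overlapping!). Copied 'IYRDOQIYR' from pos 2. Output: "YIIYRDOQIYRDOQIYR"

Answer: YIIYRDOQIYRDOQIYR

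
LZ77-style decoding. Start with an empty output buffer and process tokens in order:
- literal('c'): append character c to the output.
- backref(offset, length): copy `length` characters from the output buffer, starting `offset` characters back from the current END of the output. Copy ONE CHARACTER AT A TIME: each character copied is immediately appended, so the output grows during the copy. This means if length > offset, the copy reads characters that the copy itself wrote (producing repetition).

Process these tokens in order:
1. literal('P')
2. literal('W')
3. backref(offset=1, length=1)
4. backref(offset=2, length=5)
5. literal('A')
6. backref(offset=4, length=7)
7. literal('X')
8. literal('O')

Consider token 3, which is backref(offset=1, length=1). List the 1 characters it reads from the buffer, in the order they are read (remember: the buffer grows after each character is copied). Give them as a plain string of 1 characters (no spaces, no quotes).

Token 1: literal('P'). Output: "P"
Token 2: literal('W'). Output: "PW"
Token 3: backref(off=1, len=1). Buffer before: "PW" (len 2)
  byte 1: read out[1]='W', append. Buffer now: "PWW"

Answer: W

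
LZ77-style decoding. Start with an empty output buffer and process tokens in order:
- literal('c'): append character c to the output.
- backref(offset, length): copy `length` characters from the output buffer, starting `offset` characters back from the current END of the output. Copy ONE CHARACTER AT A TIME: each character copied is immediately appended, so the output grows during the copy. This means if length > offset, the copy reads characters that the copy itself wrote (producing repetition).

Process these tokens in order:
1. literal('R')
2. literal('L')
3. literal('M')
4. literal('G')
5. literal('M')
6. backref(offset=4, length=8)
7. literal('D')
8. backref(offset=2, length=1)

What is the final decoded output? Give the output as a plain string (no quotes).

Answer: RLMGMLMGMLMGMDM

Derivation:
Token 1: literal('R'). Output: "R"
Token 2: literal('L'). Output: "RL"
Token 3: literal('M'). Output: "RLM"
Token 4: literal('G'). Output: "RLMG"
Token 5: literal('M'). Output: "RLMGM"
Token 6: backref(off=4, len=8) (overlapping!). Copied 'LMGMLMGM' from pos 1. Output: "RLMGMLMGMLMGM"
Token 7: literal('D'). Output: "RLMGMLMGMLMGMD"
Token 8: backref(off=2, len=1). Copied 'M' from pos 12. Output: "RLMGMLMGMLMGMDM"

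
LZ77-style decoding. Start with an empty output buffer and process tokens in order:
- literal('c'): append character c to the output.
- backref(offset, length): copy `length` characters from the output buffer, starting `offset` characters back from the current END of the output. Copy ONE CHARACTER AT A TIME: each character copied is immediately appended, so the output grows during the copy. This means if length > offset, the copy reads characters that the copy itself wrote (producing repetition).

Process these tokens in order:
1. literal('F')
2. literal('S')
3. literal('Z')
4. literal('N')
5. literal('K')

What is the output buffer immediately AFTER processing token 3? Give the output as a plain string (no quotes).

Token 1: literal('F'). Output: "F"
Token 2: literal('S'). Output: "FS"
Token 3: literal('Z'). Output: "FSZ"

Answer: FSZ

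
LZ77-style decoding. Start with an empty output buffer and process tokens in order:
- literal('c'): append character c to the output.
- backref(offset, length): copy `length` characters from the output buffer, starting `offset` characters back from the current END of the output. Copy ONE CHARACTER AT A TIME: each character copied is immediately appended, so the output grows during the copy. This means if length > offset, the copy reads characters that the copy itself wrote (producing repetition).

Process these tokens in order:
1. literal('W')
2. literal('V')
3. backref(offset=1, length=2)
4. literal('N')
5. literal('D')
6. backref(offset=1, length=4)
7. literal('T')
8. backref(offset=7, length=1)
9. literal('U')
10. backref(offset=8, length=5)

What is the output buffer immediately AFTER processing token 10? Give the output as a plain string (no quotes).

Answer: WVVVNDDDDDTNUDDDDD

Derivation:
Token 1: literal('W'). Output: "W"
Token 2: literal('V'). Output: "WV"
Token 3: backref(off=1, len=2) (overlapping!). Copied 'VV' from pos 1. Output: "WVVV"
Token 4: literal('N'). Output: "WVVVN"
Token 5: literal('D'). Output: "WVVVND"
Token 6: backref(off=1, len=4) (overlapping!). Copied 'DDDD' from pos 5. Output: "WVVVNDDDDD"
Token 7: literal('T'). Output: "WVVVNDDDDDT"
Token 8: backref(off=7, len=1). Copied 'N' from pos 4. Output: "WVVVNDDDDDTN"
Token 9: literal('U'). Output: "WVVVNDDDDDTNU"
Token 10: backref(off=8, len=5). Copied 'DDDDD' from pos 5. Output: "WVVVNDDDDDTNUDDDDD"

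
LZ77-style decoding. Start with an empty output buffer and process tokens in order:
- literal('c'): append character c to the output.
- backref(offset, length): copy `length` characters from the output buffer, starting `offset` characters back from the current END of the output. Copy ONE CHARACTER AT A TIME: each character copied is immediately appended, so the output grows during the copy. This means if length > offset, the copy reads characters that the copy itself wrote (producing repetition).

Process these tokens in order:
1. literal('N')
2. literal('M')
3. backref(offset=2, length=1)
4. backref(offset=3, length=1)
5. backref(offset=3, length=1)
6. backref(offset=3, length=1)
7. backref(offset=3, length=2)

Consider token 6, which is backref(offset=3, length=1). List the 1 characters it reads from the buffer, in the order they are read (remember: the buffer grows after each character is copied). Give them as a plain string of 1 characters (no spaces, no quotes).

Token 1: literal('N'). Output: "N"
Token 2: literal('M'). Output: "NM"
Token 3: backref(off=2, len=1). Copied 'N' from pos 0. Output: "NMN"
Token 4: backref(off=3, len=1). Copied 'N' from pos 0. Output: "NMNN"
Token 5: backref(off=3, len=1). Copied 'M' from pos 1. Output: "NMNNM"
Token 6: backref(off=3, len=1). Buffer before: "NMNNM" (len 5)
  byte 1: read out[2]='N', append. Buffer now: "NMNNMN"

Answer: N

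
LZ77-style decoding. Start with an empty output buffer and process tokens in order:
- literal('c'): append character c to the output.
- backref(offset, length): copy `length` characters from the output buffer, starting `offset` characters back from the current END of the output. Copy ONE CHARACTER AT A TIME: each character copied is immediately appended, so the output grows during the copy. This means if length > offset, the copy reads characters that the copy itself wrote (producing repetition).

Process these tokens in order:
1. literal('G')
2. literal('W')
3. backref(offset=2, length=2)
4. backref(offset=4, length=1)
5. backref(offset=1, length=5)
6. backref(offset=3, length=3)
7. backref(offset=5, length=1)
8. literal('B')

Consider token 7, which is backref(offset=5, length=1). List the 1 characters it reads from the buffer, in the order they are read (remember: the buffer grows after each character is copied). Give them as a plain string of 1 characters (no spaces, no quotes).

Token 1: literal('G'). Output: "G"
Token 2: literal('W'). Output: "GW"
Token 3: backref(off=2, len=2). Copied 'GW' from pos 0. Output: "GWGW"
Token 4: backref(off=4, len=1). Copied 'G' from pos 0. Output: "GWGWG"
Token 5: backref(off=1, len=5) (overlapping!). Copied 'GGGGG' from pos 4. Output: "GWGWGGGGGG"
Token 6: backref(off=3, len=3). Copied 'GGG' from pos 7. Output: "GWGWGGGGGGGGG"
Token 7: backref(off=5, len=1). Buffer before: "GWGWGGGGGGGGG" (len 13)
  byte 1: read out[8]='G', append. Buffer now: "GWGWGGGGGGGGGG"

Answer: G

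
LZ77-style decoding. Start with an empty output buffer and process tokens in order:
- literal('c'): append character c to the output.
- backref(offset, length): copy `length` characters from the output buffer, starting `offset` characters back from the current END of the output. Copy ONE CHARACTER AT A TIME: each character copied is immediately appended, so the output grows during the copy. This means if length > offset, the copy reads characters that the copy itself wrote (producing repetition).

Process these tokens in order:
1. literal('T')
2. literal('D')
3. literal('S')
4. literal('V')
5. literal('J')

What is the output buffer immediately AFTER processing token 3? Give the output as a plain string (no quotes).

Answer: TDS

Derivation:
Token 1: literal('T'). Output: "T"
Token 2: literal('D'). Output: "TD"
Token 3: literal('S'). Output: "TDS"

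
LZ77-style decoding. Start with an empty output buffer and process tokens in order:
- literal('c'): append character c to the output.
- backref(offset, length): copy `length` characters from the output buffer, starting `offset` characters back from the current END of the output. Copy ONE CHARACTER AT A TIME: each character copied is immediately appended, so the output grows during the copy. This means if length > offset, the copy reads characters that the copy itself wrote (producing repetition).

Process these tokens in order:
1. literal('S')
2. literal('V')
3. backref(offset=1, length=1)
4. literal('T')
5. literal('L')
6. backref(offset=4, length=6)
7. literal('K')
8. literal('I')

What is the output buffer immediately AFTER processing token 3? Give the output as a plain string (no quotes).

Token 1: literal('S'). Output: "S"
Token 2: literal('V'). Output: "SV"
Token 3: backref(off=1, len=1). Copied 'V' from pos 1. Output: "SVV"

Answer: SVV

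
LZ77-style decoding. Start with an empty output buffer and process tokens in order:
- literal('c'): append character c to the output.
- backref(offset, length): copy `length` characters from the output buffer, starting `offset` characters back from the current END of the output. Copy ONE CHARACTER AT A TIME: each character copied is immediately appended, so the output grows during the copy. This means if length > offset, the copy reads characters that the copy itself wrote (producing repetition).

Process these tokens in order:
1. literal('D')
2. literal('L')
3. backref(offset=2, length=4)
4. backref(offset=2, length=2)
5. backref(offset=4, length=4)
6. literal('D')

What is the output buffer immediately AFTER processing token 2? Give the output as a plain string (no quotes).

Token 1: literal('D'). Output: "D"
Token 2: literal('L'). Output: "DL"

Answer: DL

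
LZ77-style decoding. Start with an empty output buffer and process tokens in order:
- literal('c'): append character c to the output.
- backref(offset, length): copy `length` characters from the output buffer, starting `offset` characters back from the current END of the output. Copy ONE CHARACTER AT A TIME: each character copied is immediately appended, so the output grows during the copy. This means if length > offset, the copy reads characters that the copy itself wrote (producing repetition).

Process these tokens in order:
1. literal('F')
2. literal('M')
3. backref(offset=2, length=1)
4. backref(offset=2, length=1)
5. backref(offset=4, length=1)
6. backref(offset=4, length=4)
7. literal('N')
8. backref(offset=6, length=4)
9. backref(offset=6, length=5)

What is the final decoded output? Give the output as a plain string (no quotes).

Answer: FMFMFMFMFNFMFMFNFMF

Derivation:
Token 1: literal('F'). Output: "F"
Token 2: literal('M'). Output: "FM"
Token 3: backref(off=2, len=1). Copied 'F' from pos 0. Output: "FMF"
Token 4: backref(off=2, len=1). Copied 'M' from pos 1. Output: "FMFM"
Token 5: backref(off=4, len=1). Copied 'F' from pos 0. Output: "FMFMF"
Token 6: backref(off=4, len=4). Copied 'MFMF' from pos 1. Output: "FMFMFMFMF"
Token 7: literal('N'). Output: "FMFMFMFMFN"
Token 8: backref(off=6, len=4). Copied 'FMFM' from pos 4. Output: "FMFMFMFMFNFMFM"
Token 9: backref(off=6, len=5). Copied 'FNFMF' from pos 8. Output: "FMFMFMFMFNFMFMFNFMF"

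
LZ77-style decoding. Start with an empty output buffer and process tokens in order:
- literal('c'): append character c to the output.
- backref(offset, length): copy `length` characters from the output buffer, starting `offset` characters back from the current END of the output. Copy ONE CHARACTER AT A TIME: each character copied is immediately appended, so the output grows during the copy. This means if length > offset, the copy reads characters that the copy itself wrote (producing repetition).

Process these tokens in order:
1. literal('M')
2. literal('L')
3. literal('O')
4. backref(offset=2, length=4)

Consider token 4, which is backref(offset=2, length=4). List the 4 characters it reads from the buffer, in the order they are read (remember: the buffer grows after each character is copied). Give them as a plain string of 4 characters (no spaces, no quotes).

Token 1: literal('M'). Output: "M"
Token 2: literal('L'). Output: "ML"
Token 3: literal('O'). Output: "MLO"
Token 4: backref(off=2, len=4). Buffer before: "MLO" (len 3)
  byte 1: read out[1]='L', append. Buffer now: "MLOL"
  byte 2: read out[2]='O', append. Buffer now: "MLOLO"
  byte 3: read out[3]='L', append. Buffer now: "MLOLOL"
  byte 4: read out[4]='O', append. Buffer now: "MLOLOLO"

Answer: LOLO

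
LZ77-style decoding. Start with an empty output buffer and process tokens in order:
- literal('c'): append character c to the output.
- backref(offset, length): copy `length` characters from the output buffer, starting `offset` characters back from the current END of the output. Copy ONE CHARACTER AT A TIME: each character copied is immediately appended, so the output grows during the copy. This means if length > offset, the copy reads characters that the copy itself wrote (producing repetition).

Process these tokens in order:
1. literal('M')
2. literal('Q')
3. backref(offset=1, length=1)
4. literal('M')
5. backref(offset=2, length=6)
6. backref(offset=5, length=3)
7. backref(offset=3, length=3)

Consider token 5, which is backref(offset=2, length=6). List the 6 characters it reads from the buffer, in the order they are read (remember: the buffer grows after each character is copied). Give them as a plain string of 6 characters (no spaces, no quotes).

Token 1: literal('M'). Output: "M"
Token 2: literal('Q'). Output: "MQ"
Token 3: backref(off=1, len=1). Copied 'Q' from pos 1. Output: "MQQ"
Token 4: literal('M'). Output: "MQQM"
Token 5: backref(off=2, len=6). Buffer before: "MQQM" (len 4)
  byte 1: read out[2]='Q', append. Buffer now: "MQQMQ"
  byte 2: read out[3]='M', append. Buffer now: "MQQMQM"
  byte 3: read out[4]='Q', append. Buffer now: "MQQMQMQ"
  byte 4: read out[5]='M', append. Buffer now: "MQQMQMQM"
  byte 5: read out[6]='Q', append. Buffer now: "MQQMQMQMQ"
  byte 6: read out[7]='M', append. Buffer now: "MQQMQMQMQM"

Answer: QMQMQM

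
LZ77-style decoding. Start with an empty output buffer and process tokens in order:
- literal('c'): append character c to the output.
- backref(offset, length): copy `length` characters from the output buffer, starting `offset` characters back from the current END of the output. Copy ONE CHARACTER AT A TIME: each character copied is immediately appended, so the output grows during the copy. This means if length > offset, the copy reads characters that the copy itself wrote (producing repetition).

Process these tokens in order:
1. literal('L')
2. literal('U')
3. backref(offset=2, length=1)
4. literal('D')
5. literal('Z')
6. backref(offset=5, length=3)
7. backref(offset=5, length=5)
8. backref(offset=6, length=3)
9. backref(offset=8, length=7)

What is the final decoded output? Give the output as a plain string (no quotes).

Token 1: literal('L'). Output: "L"
Token 2: literal('U'). Output: "LU"
Token 3: backref(off=2, len=1). Copied 'L' from pos 0. Output: "LUL"
Token 4: literal('D'). Output: "LULD"
Token 5: literal('Z'). Output: "LULDZ"
Token 6: backref(off=5, len=3). Copied 'LUL' from pos 0. Output: "LULDZLUL"
Token 7: backref(off=5, len=5). Copied 'DZLUL' from pos 3. Output: "LULDZLULDZLUL"
Token 8: backref(off=6, len=3). Copied 'LDZ' from pos 7. Output: "LULDZLULDZLULLDZ"
Token 9: backref(off=8, len=7). Copied 'DZLULLD' from pos 8. Output: "LULDZLULDZLULLDZDZLULLD"

Answer: LULDZLULDZLULLDZDZLULLD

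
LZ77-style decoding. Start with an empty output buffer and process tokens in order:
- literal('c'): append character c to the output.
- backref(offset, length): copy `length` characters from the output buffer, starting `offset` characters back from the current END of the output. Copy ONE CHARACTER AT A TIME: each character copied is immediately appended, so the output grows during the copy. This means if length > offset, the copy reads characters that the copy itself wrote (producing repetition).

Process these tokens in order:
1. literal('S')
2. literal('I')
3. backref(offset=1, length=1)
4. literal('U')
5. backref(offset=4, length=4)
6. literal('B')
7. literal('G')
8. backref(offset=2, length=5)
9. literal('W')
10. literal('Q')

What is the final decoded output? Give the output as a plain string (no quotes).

Token 1: literal('S'). Output: "S"
Token 2: literal('I'). Output: "SI"
Token 3: backref(off=1, len=1). Copied 'I' from pos 1. Output: "SII"
Token 4: literal('U'). Output: "SIIU"
Token 5: backref(off=4, len=4). Copied 'SIIU' from pos 0. Output: "SIIUSIIU"
Token 6: literal('B'). Output: "SIIUSIIUB"
Token 7: literal('G'). Output: "SIIUSIIUBG"
Token 8: backref(off=2, len=5) (overlapping!). Copied 'BGBGB' from pos 8. Output: "SIIUSIIUBGBGBGB"
Token 9: literal('W'). Output: "SIIUSIIUBGBGBGBW"
Token 10: literal('Q'). Output: "SIIUSIIUBGBGBGBWQ"

Answer: SIIUSIIUBGBGBGBWQ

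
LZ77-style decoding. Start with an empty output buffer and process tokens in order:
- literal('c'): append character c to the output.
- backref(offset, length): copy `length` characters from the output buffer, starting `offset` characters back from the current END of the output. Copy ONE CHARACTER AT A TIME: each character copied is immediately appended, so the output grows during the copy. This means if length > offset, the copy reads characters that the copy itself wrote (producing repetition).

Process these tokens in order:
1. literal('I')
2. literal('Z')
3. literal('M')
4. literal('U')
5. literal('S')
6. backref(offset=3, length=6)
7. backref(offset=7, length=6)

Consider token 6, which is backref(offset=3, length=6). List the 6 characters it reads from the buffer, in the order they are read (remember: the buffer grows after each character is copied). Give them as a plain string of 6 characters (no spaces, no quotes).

Answer: MUSMUS

Derivation:
Token 1: literal('I'). Output: "I"
Token 2: literal('Z'). Output: "IZ"
Token 3: literal('M'). Output: "IZM"
Token 4: literal('U'). Output: "IZMU"
Token 5: literal('S'). Output: "IZMUS"
Token 6: backref(off=3, len=6). Buffer before: "IZMUS" (len 5)
  byte 1: read out[2]='M', append. Buffer now: "IZMUSM"
  byte 2: read out[3]='U', append. Buffer now: "IZMUSMU"
  byte 3: read out[4]='S', append. Buffer now: "IZMUSMUS"
  byte 4: read out[5]='M', append. Buffer now: "IZMUSMUSM"
  byte 5: read out[6]='U', append. Buffer now: "IZMUSMUSMU"
  byte 6: read out[7]='S', append. Buffer now: "IZMUSMUSMUS"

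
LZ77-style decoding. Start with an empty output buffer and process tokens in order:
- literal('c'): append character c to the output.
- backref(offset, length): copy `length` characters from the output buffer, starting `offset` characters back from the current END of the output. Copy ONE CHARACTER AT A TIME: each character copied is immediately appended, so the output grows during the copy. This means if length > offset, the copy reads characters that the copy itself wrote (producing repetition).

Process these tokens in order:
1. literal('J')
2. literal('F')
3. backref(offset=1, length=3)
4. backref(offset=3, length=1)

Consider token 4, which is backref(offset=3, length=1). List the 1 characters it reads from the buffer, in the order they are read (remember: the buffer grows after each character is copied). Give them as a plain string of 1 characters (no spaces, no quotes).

Answer: F

Derivation:
Token 1: literal('J'). Output: "J"
Token 2: literal('F'). Output: "JF"
Token 3: backref(off=1, len=3) (overlapping!). Copied 'FFF' from pos 1. Output: "JFFFF"
Token 4: backref(off=3, len=1). Buffer before: "JFFFF" (len 5)
  byte 1: read out[2]='F', append. Buffer now: "JFFFFF"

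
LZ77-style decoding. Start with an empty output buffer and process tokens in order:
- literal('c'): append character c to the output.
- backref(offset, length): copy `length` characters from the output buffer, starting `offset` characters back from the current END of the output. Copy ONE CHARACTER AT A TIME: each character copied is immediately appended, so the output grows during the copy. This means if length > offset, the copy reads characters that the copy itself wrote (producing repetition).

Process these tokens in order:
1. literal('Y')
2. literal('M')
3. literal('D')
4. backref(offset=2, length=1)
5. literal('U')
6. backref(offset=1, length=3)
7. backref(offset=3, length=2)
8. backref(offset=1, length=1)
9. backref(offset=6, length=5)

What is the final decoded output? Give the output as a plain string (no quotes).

Token 1: literal('Y'). Output: "Y"
Token 2: literal('M'). Output: "YM"
Token 3: literal('D'). Output: "YMD"
Token 4: backref(off=2, len=1). Copied 'M' from pos 1. Output: "YMDM"
Token 5: literal('U'). Output: "YMDMU"
Token 6: backref(off=1, len=3) (overlapping!). Copied 'UUU' from pos 4. Output: "YMDMUUUU"
Token 7: backref(off=3, len=2). Copied 'UU' from pos 5. Output: "YMDMUUUUUU"
Token 8: backref(off=1, len=1). Copied 'U' from pos 9. Output: "YMDMUUUUUUU"
Token 9: backref(off=6, len=5). Copied 'UUUUU' from pos 5. Output: "YMDMUUUUUUUUUUUU"

Answer: YMDMUUUUUUUUUUUU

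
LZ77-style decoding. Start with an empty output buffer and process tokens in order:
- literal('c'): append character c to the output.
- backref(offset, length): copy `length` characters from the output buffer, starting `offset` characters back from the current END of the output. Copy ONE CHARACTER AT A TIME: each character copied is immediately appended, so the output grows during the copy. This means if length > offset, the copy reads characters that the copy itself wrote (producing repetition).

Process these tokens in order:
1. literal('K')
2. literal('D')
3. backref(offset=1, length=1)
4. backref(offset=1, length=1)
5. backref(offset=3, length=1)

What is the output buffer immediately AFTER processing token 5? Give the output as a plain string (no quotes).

Token 1: literal('K'). Output: "K"
Token 2: literal('D'). Output: "KD"
Token 3: backref(off=1, len=1). Copied 'D' from pos 1. Output: "KDD"
Token 4: backref(off=1, len=1). Copied 'D' from pos 2. Output: "KDDD"
Token 5: backref(off=3, len=1). Copied 'D' from pos 1. Output: "KDDDD"

Answer: KDDDD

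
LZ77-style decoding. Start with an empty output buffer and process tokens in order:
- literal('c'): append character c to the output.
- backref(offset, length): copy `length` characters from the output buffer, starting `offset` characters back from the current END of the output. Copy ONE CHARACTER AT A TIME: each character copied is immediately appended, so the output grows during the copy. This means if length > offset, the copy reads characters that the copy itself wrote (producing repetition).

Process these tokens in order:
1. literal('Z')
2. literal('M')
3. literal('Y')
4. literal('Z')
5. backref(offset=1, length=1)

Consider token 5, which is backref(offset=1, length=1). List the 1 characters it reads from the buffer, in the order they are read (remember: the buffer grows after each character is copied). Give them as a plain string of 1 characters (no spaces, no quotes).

Token 1: literal('Z'). Output: "Z"
Token 2: literal('M'). Output: "ZM"
Token 3: literal('Y'). Output: "ZMY"
Token 4: literal('Z'). Output: "ZMYZ"
Token 5: backref(off=1, len=1). Buffer before: "ZMYZ" (len 4)
  byte 1: read out[3]='Z', append. Buffer now: "ZMYZZ"

Answer: Z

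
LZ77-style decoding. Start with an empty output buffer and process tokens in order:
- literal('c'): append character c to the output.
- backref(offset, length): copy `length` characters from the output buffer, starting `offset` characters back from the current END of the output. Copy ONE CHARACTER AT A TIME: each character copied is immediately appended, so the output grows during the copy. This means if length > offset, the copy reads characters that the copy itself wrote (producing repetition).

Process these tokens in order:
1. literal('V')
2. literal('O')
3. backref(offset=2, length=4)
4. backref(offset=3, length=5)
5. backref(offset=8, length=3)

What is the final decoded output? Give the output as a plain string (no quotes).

Token 1: literal('V'). Output: "V"
Token 2: literal('O'). Output: "VO"
Token 3: backref(off=2, len=4) (overlapping!). Copied 'VOVO' from pos 0. Output: "VOVOVO"
Token 4: backref(off=3, len=5) (overlapping!). Copied 'OVOOV' from pos 3. Output: "VOVOVOOVOOV"
Token 5: backref(off=8, len=3). Copied 'OVO' from pos 3. Output: "VOVOVOOVOOVOVO"

Answer: VOVOVOOVOOVOVO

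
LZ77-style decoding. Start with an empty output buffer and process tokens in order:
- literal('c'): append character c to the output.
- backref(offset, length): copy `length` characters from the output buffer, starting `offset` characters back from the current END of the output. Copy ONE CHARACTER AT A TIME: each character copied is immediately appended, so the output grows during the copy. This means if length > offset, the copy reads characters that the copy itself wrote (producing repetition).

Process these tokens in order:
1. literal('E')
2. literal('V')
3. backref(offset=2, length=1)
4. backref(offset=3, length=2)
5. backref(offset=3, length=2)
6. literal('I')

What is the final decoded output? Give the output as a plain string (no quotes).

Answer: EVEEVEEI

Derivation:
Token 1: literal('E'). Output: "E"
Token 2: literal('V'). Output: "EV"
Token 3: backref(off=2, len=1). Copied 'E' from pos 0. Output: "EVE"
Token 4: backref(off=3, len=2). Copied 'EV' from pos 0. Output: "EVEEV"
Token 5: backref(off=3, len=2). Copied 'EE' from pos 2. Output: "EVEEVEE"
Token 6: literal('I'). Output: "EVEEVEEI"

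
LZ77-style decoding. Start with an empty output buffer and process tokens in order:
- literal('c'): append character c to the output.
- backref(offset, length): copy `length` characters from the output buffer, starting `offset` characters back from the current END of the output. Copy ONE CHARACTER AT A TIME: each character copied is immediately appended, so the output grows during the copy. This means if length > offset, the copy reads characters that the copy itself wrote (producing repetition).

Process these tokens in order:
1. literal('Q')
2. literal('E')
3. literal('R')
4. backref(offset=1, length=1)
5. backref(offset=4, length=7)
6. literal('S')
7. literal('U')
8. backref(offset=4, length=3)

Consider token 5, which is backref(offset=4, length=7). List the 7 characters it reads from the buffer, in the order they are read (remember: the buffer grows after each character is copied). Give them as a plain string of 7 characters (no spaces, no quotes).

Answer: QERRQER

Derivation:
Token 1: literal('Q'). Output: "Q"
Token 2: literal('E'). Output: "QE"
Token 3: literal('R'). Output: "QER"
Token 4: backref(off=1, len=1). Copied 'R' from pos 2. Output: "QERR"
Token 5: backref(off=4, len=7). Buffer before: "QERR" (len 4)
  byte 1: read out[0]='Q', append. Buffer now: "QERRQ"
  byte 2: read out[1]='E', append. Buffer now: "QERRQE"
  byte 3: read out[2]='R', append. Buffer now: "QERRQER"
  byte 4: read out[3]='R', append. Buffer now: "QERRQERR"
  byte 5: read out[4]='Q', append. Buffer now: "QERRQERRQ"
  byte 6: read out[5]='E', append. Buffer now: "QERRQERRQE"
  byte 7: read out[6]='R', append. Buffer now: "QERRQERRQER"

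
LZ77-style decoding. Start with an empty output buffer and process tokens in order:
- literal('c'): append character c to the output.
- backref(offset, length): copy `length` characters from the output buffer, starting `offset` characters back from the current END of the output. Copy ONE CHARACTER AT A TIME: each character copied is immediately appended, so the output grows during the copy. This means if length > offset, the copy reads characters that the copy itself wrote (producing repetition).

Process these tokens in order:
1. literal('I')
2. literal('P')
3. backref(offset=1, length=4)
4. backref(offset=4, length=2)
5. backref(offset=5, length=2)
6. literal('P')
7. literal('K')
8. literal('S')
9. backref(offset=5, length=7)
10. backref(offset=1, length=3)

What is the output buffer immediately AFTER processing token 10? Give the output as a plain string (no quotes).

Token 1: literal('I'). Output: "I"
Token 2: literal('P'). Output: "IP"
Token 3: backref(off=1, len=4) (overlapping!). Copied 'PPPP' from pos 1. Output: "IPPPPP"
Token 4: backref(off=4, len=2). Copied 'PP' from pos 2. Output: "IPPPPPPP"
Token 5: backref(off=5, len=2). Copied 'PP' from pos 3. Output: "IPPPPPPPPP"
Token 6: literal('P'). Output: "IPPPPPPPPPP"
Token 7: literal('K'). Output: "IPPPPPPPPPPK"
Token 8: literal('S'). Output: "IPPPPPPPPPPKS"
Token 9: backref(off=5, len=7) (overlapping!). Copied 'PPPKSPP' from pos 8. Output: "IPPPPPPPPPPKSPPPKSPP"
Token 10: backref(off=1, len=3) (overlapping!). Copied 'PPP' from pos 19. Output: "IPPPPPPPPPPKSPPPKSPPPPP"

Answer: IPPPPPPPPPPKSPPPKSPPPPP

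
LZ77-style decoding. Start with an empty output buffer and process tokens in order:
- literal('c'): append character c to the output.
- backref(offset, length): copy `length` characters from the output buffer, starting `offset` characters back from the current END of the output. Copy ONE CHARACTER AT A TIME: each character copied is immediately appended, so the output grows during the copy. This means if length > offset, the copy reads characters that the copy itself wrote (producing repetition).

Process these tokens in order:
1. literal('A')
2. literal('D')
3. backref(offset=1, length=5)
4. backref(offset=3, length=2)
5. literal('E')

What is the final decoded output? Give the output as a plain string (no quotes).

Token 1: literal('A'). Output: "A"
Token 2: literal('D'). Output: "AD"
Token 3: backref(off=1, len=5) (overlapping!). Copied 'DDDDD' from pos 1. Output: "ADDDDDD"
Token 4: backref(off=3, len=2). Copied 'DD' from pos 4. Output: "ADDDDDDDD"
Token 5: literal('E'). Output: "ADDDDDDDDE"

Answer: ADDDDDDDDE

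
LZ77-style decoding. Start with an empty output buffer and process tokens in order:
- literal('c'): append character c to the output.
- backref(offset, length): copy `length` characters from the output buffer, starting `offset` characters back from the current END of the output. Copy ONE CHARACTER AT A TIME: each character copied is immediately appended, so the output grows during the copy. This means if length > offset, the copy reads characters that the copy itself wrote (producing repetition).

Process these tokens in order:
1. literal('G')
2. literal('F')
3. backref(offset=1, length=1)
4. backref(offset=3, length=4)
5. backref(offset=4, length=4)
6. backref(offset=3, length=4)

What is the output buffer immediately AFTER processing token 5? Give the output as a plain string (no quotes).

Answer: GFFGFFGGFFG

Derivation:
Token 1: literal('G'). Output: "G"
Token 2: literal('F'). Output: "GF"
Token 3: backref(off=1, len=1). Copied 'F' from pos 1. Output: "GFF"
Token 4: backref(off=3, len=4) (overlapping!). Copied 'GFFG' from pos 0. Output: "GFFGFFG"
Token 5: backref(off=4, len=4). Copied 'GFFG' from pos 3. Output: "GFFGFFGGFFG"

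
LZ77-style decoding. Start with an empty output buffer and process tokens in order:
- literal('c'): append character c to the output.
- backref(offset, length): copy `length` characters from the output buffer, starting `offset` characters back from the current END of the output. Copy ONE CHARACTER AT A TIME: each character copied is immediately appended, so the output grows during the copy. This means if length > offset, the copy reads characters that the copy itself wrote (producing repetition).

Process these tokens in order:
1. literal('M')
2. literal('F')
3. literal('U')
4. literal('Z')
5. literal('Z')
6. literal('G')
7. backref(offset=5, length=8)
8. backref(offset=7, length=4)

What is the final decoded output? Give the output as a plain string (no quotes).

Token 1: literal('M'). Output: "M"
Token 2: literal('F'). Output: "MF"
Token 3: literal('U'). Output: "MFU"
Token 4: literal('Z'). Output: "MFUZ"
Token 5: literal('Z'). Output: "MFUZZ"
Token 6: literal('G'). Output: "MFUZZG"
Token 7: backref(off=5, len=8) (overlapping!). Copied 'FUZZGFUZ' from pos 1. Output: "MFUZZGFUZZGFUZ"
Token 8: backref(off=7, len=4). Copied 'UZZG' from pos 7. Output: "MFUZZGFUZZGFUZUZZG"

Answer: MFUZZGFUZZGFUZUZZG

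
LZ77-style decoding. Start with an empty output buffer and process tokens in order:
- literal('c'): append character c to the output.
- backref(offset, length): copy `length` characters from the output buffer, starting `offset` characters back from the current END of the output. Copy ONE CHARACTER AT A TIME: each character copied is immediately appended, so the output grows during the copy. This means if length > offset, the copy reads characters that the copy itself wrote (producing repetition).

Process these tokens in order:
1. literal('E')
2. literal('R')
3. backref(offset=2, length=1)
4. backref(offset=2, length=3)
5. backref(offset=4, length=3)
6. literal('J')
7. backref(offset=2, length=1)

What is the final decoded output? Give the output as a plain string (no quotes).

Answer: EREREREREJE

Derivation:
Token 1: literal('E'). Output: "E"
Token 2: literal('R'). Output: "ER"
Token 3: backref(off=2, len=1). Copied 'E' from pos 0. Output: "ERE"
Token 4: backref(off=2, len=3) (overlapping!). Copied 'RER' from pos 1. Output: "ERERER"
Token 5: backref(off=4, len=3). Copied 'ERE' from pos 2. Output: "ERERERERE"
Token 6: literal('J'). Output: "EREREREREJ"
Token 7: backref(off=2, len=1). Copied 'E' from pos 8. Output: "EREREREREJE"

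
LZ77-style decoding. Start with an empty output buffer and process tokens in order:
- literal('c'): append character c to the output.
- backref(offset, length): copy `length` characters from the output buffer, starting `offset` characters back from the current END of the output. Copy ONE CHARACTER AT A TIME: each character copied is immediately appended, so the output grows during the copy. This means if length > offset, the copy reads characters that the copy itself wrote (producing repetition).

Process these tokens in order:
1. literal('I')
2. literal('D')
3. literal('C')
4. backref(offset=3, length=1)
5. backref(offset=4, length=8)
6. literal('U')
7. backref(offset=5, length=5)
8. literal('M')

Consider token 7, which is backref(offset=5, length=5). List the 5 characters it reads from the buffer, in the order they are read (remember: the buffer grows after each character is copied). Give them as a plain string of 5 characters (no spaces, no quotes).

Token 1: literal('I'). Output: "I"
Token 2: literal('D'). Output: "ID"
Token 3: literal('C'). Output: "IDC"
Token 4: backref(off=3, len=1). Copied 'I' from pos 0. Output: "IDCI"
Token 5: backref(off=4, len=8) (overlapping!). Copied 'IDCIIDCI' from pos 0. Output: "IDCIIDCIIDCI"
Token 6: literal('U'). Output: "IDCIIDCIIDCIU"
Token 7: backref(off=5, len=5). Buffer before: "IDCIIDCIIDCIU" (len 13)
  byte 1: read out[8]='I', append. Buffer now: "IDCIIDCIIDCIUI"
  byte 2: read out[9]='D', append. Buffer now: "IDCIIDCIIDCIUID"
  byte 3: read out[10]='C', append. Buffer now: "IDCIIDCIIDCIUIDC"
  byte 4: read out[11]='I', append. Buffer now: "IDCIIDCIIDCIUIDCI"
  byte 5: read out[12]='U', append. Buffer now: "IDCIIDCIIDCIUIDCIU"

Answer: IDCIU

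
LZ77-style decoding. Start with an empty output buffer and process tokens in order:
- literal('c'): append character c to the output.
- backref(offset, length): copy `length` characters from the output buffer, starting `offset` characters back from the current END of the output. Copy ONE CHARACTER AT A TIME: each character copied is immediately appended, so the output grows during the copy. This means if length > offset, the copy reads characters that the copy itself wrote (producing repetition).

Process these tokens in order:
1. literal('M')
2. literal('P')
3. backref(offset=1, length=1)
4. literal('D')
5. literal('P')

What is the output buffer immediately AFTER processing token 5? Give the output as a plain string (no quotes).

Token 1: literal('M'). Output: "M"
Token 2: literal('P'). Output: "MP"
Token 3: backref(off=1, len=1). Copied 'P' from pos 1. Output: "MPP"
Token 4: literal('D'). Output: "MPPD"
Token 5: literal('P'). Output: "MPPDP"

Answer: MPPDP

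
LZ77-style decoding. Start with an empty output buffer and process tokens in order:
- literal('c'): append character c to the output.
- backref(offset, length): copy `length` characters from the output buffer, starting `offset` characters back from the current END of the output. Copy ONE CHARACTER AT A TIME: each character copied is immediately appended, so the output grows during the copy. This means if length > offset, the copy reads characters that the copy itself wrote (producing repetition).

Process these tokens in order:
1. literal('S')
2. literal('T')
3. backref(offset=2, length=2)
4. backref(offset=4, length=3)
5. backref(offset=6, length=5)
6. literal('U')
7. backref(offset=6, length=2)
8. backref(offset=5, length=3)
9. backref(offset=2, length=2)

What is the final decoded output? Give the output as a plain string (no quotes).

Token 1: literal('S'). Output: "S"
Token 2: literal('T'). Output: "ST"
Token 3: backref(off=2, len=2). Copied 'ST' from pos 0. Output: "STST"
Token 4: backref(off=4, len=3). Copied 'STS' from pos 0. Output: "STSTSTS"
Token 5: backref(off=6, len=5). Copied 'TSTST' from pos 1. Output: "STSTSTSTSTST"
Token 6: literal('U'). Output: "STSTSTSTSTSTU"
Token 7: backref(off=6, len=2). Copied 'TS' from pos 7. Output: "STSTSTSTSTSTUTS"
Token 8: backref(off=5, len=3). Copied 'STU' from pos 10. Output: "STSTSTSTSTSTUTSSTU"
Token 9: backref(off=2, len=2). Copied 'TU' from pos 16. Output: "STSTSTSTSTSTUTSSTUTU"

Answer: STSTSTSTSTSTUTSSTUTU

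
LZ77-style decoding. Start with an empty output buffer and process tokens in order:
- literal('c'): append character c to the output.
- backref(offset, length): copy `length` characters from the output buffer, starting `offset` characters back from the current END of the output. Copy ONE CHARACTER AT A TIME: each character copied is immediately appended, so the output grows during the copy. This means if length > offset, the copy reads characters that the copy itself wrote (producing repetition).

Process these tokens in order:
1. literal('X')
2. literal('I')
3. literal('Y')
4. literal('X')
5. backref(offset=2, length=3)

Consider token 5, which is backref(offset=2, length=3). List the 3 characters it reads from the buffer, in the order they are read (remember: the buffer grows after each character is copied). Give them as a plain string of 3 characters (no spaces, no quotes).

Token 1: literal('X'). Output: "X"
Token 2: literal('I'). Output: "XI"
Token 3: literal('Y'). Output: "XIY"
Token 4: literal('X'). Output: "XIYX"
Token 5: backref(off=2, len=3). Buffer before: "XIYX" (len 4)
  byte 1: read out[2]='Y', append. Buffer now: "XIYXY"
  byte 2: read out[3]='X', append. Buffer now: "XIYXYX"
  byte 3: read out[4]='Y', append. Buffer now: "XIYXYXY"

Answer: YXY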